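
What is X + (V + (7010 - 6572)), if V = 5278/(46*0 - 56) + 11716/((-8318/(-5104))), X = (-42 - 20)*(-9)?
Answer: 134598441/16636 ≈ 8090.8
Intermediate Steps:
X = 558 (X = -62*(-9) = 558)
V = 118028985/16636 (V = 5278/(0 - 56) + 11716/((-8318*(-1/5104))) = 5278/(-56) + 11716/(4159/2552) = 5278*(-1/56) + 11716*(2552/4159) = -377/4 + 29899232/4159 = 118028985/16636 ≈ 7094.8)
X + (V + (7010 - 6572)) = 558 + (118028985/16636 + (7010 - 6572)) = 558 + (118028985/16636 + 438) = 558 + 125315553/16636 = 134598441/16636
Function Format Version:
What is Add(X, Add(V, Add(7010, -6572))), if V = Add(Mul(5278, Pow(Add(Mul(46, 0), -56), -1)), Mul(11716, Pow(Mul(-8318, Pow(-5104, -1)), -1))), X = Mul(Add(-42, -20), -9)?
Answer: Rational(134598441, 16636) ≈ 8090.8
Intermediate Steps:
X = 558 (X = Mul(-62, -9) = 558)
V = Rational(118028985, 16636) (V = Add(Mul(5278, Pow(Add(0, -56), -1)), Mul(11716, Pow(Mul(-8318, Rational(-1, 5104)), -1))) = Add(Mul(5278, Pow(-56, -1)), Mul(11716, Pow(Rational(4159, 2552), -1))) = Add(Mul(5278, Rational(-1, 56)), Mul(11716, Rational(2552, 4159))) = Add(Rational(-377, 4), Rational(29899232, 4159)) = Rational(118028985, 16636) ≈ 7094.8)
Add(X, Add(V, Add(7010, -6572))) = Add(558, Add(Rational(118028985, 16636), Add(7010, -6572))) = Add(558, Add(Rational(118028985, 16636), 438)) = Add(558, Rational(125315553, 16636)) = Rational(134598441, 16636)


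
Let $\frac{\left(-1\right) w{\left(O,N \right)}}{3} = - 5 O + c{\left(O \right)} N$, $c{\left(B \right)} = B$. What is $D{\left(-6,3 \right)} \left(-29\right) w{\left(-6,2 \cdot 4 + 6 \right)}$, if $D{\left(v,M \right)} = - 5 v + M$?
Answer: $-155034$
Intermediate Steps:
$D{\left(v,M \right)} = M - 5 v$
$w{\left(O,N \right)} = 15 O - 3 N O$ ($w{\left(O,N \right)} = - 3 \left(- 5 O + O N\right) = - 3 \left(- 5 O + N O\right) = 15 O - 3 N O$)
$D{\left(-6,3 \right)} \left(-29\right) w{\left(-6,2 \cdot 4 + 6 \right)} = \left(3 - -30\right) \left(-29\right) 3 \left(-6\right) \left(5 - \left(2 \cdot 4 + 6\right)\right) = \left(3 + 30\right) \left(-29\right) 3 \left(-6\right) \left(5 - \left(8 + 6\right)\right) = 33 \left(-29\right) 3 \left(-6\right) \left(5 - 14\right) = - 957 \cdot 3 \left(-6\right) \left(5 - 14\right) = - 957 \cdot 3 \left(-6\right) \left(-9\right) = \left(-957\right) 162 = -155034$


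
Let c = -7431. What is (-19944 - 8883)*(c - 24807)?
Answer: 929324826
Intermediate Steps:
(-19944 - 8883)*(c - 24807) = (-19944 - 8883)*(-7431 - 24807) = -28827*(-32238) = 929324826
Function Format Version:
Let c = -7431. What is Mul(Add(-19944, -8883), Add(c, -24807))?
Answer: 929324826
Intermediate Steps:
Mul(Add(-19944, -8883), Add(c, -24807)) = Mul(Add(-19944, -8883), Add(-7431, -24807)) = Mul(-28827, -32238) = 929324826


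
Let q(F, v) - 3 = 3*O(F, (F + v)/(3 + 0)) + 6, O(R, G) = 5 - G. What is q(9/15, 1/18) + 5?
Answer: 2551/90 ≈ 28.344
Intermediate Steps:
q(F, v) = 24 - F - v (q(F, v) = 3 + (3*(5 - (F + v)/(3 + 0)) + 6) = 3 + (3*(5 - (F + v)/3) + 6) = 3 + (3*(5 - (F/3 + v/3)) + 6) = 3 + (3*(5 + (-F/3 - v/3)) + 6) = 3 + (3*(5 - F/3 - v/3) + 6) = 3 + ((15 - F - v) + 6) = 3 + (21 - F - v) = 24 - F - v)
q(9/15, 1/18) + 5 = (24 - 9/15 - 1/18) + 5 = (24 - 9/15 - 1*1/18) + 5 = (24 - 1*⅗ - 1/18) + 5 = (24 - ⅗ - 1/18) + 5 = 2101/90 + 5 = 2551/90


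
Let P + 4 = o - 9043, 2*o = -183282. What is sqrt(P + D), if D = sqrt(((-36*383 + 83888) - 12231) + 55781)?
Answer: sqrt(-100688 + 5*sqrt(4546)) ≈ 316.78*I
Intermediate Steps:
o = -91641 (o = (1/2)*(-183282) = -91641)
P = -100688 (P = -4 + (-91641 - 9043) = -4 - 100684 = -100688)
D = 5*sqrt(4546) (D = sqrt(((-13788 + 83888) - 12231) + 55781) = sqrt((70100 - 12231) + 55781) = sqrt(57869 + 55781) = sqrt(113650) = 5*sqrt(4546) ≈ 337.12)
sqrt(P + D) = sqrt(-100688 + 5*sqrt(4546))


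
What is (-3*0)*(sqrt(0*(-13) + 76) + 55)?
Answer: 0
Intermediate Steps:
(-3*0)*(sqrt(0*(-13) + 76) + 55) = 0*(sqrt(0 + 76) + 55) = 0*(sqrt(76) + 55) = 0*(2*sqrt(19) + 55) = 0*(55 + 2*sqrt(19)) = 0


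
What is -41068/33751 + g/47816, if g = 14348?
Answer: -369862035/403459454 ≈ -0.91673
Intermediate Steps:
-41068/33751 + g/47816 = -41068/33751 + 14348/47816 = -41068*1/33751 + 14348*(1/47816) = -41068/33751 + 3587/11954 = -369862035/403459454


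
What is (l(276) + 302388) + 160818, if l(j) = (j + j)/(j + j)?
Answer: 463207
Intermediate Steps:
l(j) = 1 (l(j) = (2*j)/((2*j)) = (2*j)*(1/(2*j)) = 1)
(l(276) + 302388) + 160818 = (1 + 302388) + 160818 = 302389 + 160818 = 463207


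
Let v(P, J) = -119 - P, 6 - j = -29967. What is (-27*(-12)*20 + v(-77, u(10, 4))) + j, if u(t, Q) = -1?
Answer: 36411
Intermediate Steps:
j = 29973 (j = 6 - 1*(-29967) = 6 + 29967 = 29973)
(-27*(-12)*20 + v(-77, u(10, 4))) + j = (-27*(-12)*20 + (-119 - 1*(-77))) + 29973 = (324*20 + (-119 + 77)) + 29973 = (6480 - 42) + 29973 = 6438 + 29973 = 36411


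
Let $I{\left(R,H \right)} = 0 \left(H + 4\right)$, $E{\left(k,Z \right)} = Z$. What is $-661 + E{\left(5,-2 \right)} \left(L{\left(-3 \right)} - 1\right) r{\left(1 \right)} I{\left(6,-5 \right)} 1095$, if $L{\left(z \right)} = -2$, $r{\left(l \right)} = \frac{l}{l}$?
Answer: $-661$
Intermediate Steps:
$r{\left(l \right)} = 1$
$I{\left(R,H \right)} = 0$ ($I{\left(R,H \right)} = 0 \left(4 + H\right) = 0$)
$-661 + E{\left(5,-2 \right)} \left(L{\left(-3 \right)} - 1\right) r{\left(1 \right)} I{\left(6,-5 \right)} 1095 = -661 + - 2 \left(-2 - 1\right) 1 \cdot 0 \cdot 1095 = -661 + \left(-2\right) \left(-3\right) 1 \cdot 0 \cdot 1095 = -661 + 6 \cdot 1 \cdot 0 \cdot 1095 = -661 + 6 \cdot 0 \cdot 1095 = -661 + 0 \cdot 1095 = -661 + 0 = -661$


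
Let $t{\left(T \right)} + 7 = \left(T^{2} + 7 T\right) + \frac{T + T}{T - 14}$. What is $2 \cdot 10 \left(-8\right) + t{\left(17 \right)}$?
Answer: $\frac{757}{3} \approx 252.33$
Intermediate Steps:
$t{\left(T \right)} = -7 + T^{2} + 7 T + \frac{2 T}{-14 + T}$ ($t{\left(T \right)} = -7 + \left(\left(T^{2} + 7 T\right) + \frac{T + T}{T - 14}\right) = -7 + \left(\left(T^{2} + 7 T\right) + \frac{2 T}{-14 + T}\right) = -7 + \left(T^{2} + 7 T + \frac{2 T}{-14 + T}\right) = -7 + T^{2} + 7 T + \frac{2 T}{-14 + T}$)
$2 \cdot 10 \left(-8\right) + t{\left(17 \right)} = 2 \cdot 10 \left(-8\right) + \frac{98 + 17^{3} - 1751 - 7 \cdot 17^{2}}{-14 + 17} = 20 \left(-8\right) + \frac{98 + 4913 - 1751 - 2023}{3} = -160 + \frac{98 + 4913 - 1751 - 2023}{3} = -160 + \frac{1}{3} \cdot 1237 = -160 + \frac{1237}{3} = \frac{757}{3}$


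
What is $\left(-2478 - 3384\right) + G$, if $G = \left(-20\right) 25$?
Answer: $-6362$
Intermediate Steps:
$G = -500$
$\left(-2478 - 3384\right) + G = \left(-2478 - 3384\right) - 500 = -5862 - 500 = -6362$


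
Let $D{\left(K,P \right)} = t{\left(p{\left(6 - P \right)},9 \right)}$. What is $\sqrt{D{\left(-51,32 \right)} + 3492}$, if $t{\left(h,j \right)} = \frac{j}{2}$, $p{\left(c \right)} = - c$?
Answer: $\frac{3 \sqrt{1554}}{2} \approx 59.131$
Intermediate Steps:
$t{\left(h,j \right)} = \frac{j}{2}$ ($t{\left(h,j \right)} = j \frac{1}{2} = \frac{j}{2}$)
$D{\left(K,P \right)} = \frac{9}{2}$ ($D{\left(K,P \right)} = \frac{1}{2} \cdot 9 = \frac{9}{2}$)
$\sqrt{D{\left(-51,32 \right)} + 3492} = \sqrt{\frac{9}{2} + 3492} = \sqrt{\frac{6993}{2}} = \frac{3 \sqrt{1554}}{2}$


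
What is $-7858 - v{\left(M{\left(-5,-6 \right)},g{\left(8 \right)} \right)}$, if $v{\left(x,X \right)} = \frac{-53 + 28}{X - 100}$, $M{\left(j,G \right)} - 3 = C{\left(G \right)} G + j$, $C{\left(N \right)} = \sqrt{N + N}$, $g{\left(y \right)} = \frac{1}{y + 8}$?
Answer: $- \frac{12565342}{1599} \approx -7858.3$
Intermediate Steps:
$g{\left(y \right)} = \frac{1}{8 + y}$
$C{\left(N \right)} = \sqrt{2} \sqrt{N}$ ($C{\left(N \right)} = \sqrt{2 N} = \sqrt{2} \sqrt{N}$)
$M{\left(j,G \right)} = 3 + j + \sqrt{2} G^{\frac{3}{2}}$ ($M{\left(j,G \right)} = 3 + \left(\sqrt{2} \sqrt{G} G + j\right) = 3 + \left(\sqrt{2} G^{\frac{3}{2}} + j\right) = 3 + \left(j + \sqrt{2} G^{\frac{3}{2}}\right) = 3 + j + \sqrt{2} G^{\frac{3}{2}}$)
$v{\left(x,X \right)} = - \frac{25}{-100 + X}$
$-7858 - v{\left(M{\left(-5,-6 \right)},g{\left(8 \right)} \right)} = -7858 - - \frac{25}{-100 + \frac{1}{8 + 8}} = -7858 - - \frac{25}{-100 + \frac{1}{16}} = -7858 - - \frac{25}{- \frac{1599}{16}} = -7858 - \left(-25\right) \left(- \frac{16}{1599}\right) = -7858 - \frac{400}{1599} = - \frac{12565342}{1599}$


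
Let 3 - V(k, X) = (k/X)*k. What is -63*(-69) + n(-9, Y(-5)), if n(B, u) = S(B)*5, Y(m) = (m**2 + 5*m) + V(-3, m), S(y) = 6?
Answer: 4377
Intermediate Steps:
V(k, X) = 3 - k**2/X (V(k, X) = 3 - k/X*k = 3 - k**2/X)
Y(m) = 3 + m**2 - 9/m + 5*m (Y(m) = (m**2 + 5*m) + (3 - 1*(-3)**2/m) = (m**2 + 5*m) + (3 - 1*9/m) = (m**2 + 5*m) + (3 - 9/m) = 3 + m**2 - 9/m + 5*m)
n(B, u) = 30 (n(B, u) = 6*5 = 30)
-63*(-69) + n(-9, Y(-5)) = -63*(-69) + 30 = 4347 + 30 = 4377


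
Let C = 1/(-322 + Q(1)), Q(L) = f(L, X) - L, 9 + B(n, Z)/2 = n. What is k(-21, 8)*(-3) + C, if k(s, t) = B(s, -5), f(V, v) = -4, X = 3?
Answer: 58859/327 ≈ 180.00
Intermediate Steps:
B(n, Z) = -18 + 2*n
Q(L) = -4 - L
k(s, t) = -18 + 2*s
C = -1/327 (C = 1/(-322 + (-4 - 1*1)) = 1/(-322 + (-4 - 1)) = 1/(-322 - 5) = 1/(-327) = -1/327 ≈ -0.0030581)
k(-21, 8)*(-3) + C = (-18 + 2*(-21))*(-3) - 1/327 = (-18 - 42)*(-3) - 1/327 = -60*(-3) - 1/327 = 180 - 1/327 = 58859/327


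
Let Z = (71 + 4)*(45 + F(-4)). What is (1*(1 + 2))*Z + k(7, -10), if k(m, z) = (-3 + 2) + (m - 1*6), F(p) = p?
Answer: 9225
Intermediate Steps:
k(m, z) = -7 + m (k(m, z) = -1 + (m - 6) = -1 + (-6 + m) = -7 + m)
Z = 3075 (Z = (71 + 4)*(45 - 4) = 75*41 = 3075)
(1*(1 + 2))*Z + k(7, -10) = (1*(1 + 2))*3075 + (-7 + 7) = (1*3)*3075 + 0 = 3*3075 + 0 = 9225 + 0 = 9225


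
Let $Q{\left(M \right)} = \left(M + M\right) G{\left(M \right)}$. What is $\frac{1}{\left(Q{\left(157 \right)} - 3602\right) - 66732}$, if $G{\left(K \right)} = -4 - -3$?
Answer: $- \frac{1}{70648} \approx -1.4155 \cdot 10^{-5}$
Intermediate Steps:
$G{\left(K \right)} = -1$ ($G{\left(K \right)} = -4 + 3 = -1$)
$Q{\left(M \right)} = - 2 M$ ($Q{\left(M \right)} = \left(M + M\right) \left(-1\right) = 2 M \left(-1\right) = - 2 M$)
$\frac{1}{\left(Q{\left(157 \right)} - 3602\right) - 66732} = \frac{1}{\left(\left(-2\right) 157 - 3602\right) - 66732} = \frac{1}{\left(-314 - 3602\right) - 66732} = \frac{1}{-3916 - 66732} = \frac{1}{-70648} = - \frac{1}{70648}$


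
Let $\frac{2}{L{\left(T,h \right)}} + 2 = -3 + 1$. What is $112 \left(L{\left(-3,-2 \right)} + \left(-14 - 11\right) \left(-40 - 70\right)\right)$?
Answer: $307944$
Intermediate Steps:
$L{\left(T,h \right)} = - \frac{1}{2}$ ($L{\left(T,h \right)} = \frac{2}{-2 + \left(-3 + 1\right)} = \frac{2}{-2 - 2} = \frac{2}{-4} = 2 \left(- \frac{1}{4}\right) = - \frac{1}{2}$)
$112 \left(L{\left(-3,-2 \right)} + \left(-14 - 11\right) \left(-40 - 70\right)\right) = 112 \left(- \frac{1}{2} + \left(-14 - 11\right) \left(-40 - 70\right)\right) = 112 \left(- \frac{1}{2} - -2750\right) = 112 \left(- \frac{1}{2} + 2750\right) = 112 \cdot \frac{5499}{2} = 307944$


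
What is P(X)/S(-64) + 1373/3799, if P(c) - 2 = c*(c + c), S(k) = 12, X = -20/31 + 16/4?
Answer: 52657541/21905034 ≈ 2.4039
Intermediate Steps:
X = 104/31 (X = -20*1/31 + 16*(1/4) = -20/31 + 4 = 104/31 ≈ 3.3548)
P(c) = 2 + 2*c**2 (P(c) = 2 + c*(c + c) = 2 + c*(2*c) = 2 + 2*c**2)
P(X)/S(-64) + 1373/3799 = (2 + 2*(104/31)**2)/12 + 1373/3799 = (2 + 2*(10816/961))*(1/12) + 1373*(1/3799) = (2 + 21632/961)*(1/12) + 1373/3799 = (23554/961)*(1/12) + 1373/3799 = 11777/5766 + 1373/3799 = 52657541/21905034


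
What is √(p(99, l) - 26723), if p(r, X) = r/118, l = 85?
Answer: I*√372079370/118 ≈ 163.47*I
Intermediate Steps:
p(r, X) = r/118 (p(r, X) = r*(1/118) = r/118)
√(p(99, l) - 26723) = √((1/118)*99 - 26723) = √(99/118 - 26723) = √(-3153215/118) = I*√372079370/118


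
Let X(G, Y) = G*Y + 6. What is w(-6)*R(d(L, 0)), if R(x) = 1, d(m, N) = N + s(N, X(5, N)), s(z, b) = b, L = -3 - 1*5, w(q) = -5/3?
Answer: -5/3 ≈ -1.6667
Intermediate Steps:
w(q) = -5/3 (w(q) = -5*1/3 = -5/3)
L = -8 (L = -3 - 5 = -8)
X(G, Y) = 6 + G*Y
d(m, N) = 6 + 6*N (d(m, N) = N + (6 + 5*N) = 6 + 6*N)
w(-6)*R(d(L, 0)) = -5/3*1 = -5/3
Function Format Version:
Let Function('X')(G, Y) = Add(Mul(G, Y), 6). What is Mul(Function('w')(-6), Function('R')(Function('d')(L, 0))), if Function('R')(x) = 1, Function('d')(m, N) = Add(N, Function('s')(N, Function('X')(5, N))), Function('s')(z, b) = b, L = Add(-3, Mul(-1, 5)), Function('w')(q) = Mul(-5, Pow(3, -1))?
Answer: Rational(-5, 3) ≈ -1.6667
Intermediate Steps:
Function('w')(q) = Rational(-5, 3) (Function('w')(q) = Mul(-5, Rational(1, 3)) = Rational(-5, 3))
L = -8 (L = Add(-3, -5) = -8)
Function('X')(G, Y) = Add(6, Mul(G, Y))
Function('d')(m, N) = Add(6, Mul(6, N)) (Function('d')(m, N) = Add(N, Add(6, Mul(5, N))) = Add(6, Mul(6, N)))
Mul(Function('w')(-6), Function('R')(Function('d')(L, 0))) = Mul(Rational(-5, 3), 1) = Rational(-5, 3)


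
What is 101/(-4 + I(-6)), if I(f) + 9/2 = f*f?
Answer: 202/55 ≈ 3.6727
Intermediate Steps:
I(f) = -9/2 + f² (I(f) = -9/2 + f*f = -9/2 + f²)
101/(-4 + I(-6)) = 101/(-4 + (-9/2 + (-6)²)) = 101/(-4 + (-9/2 + 36)) = 101/(-4 + 63/2) = 101/(55/2) = 101*(2/55) = 202/55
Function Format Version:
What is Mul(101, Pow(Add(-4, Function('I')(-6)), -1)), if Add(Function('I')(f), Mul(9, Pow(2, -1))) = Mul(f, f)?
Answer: Rational(202, 55) ≈ 3.6727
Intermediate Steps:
Function('I')(f) = Add(Rational(-9, 2), Pow(f, 2)) (Function('I')(f) = Add(Rational(-9, 2), Mul(f, f)) = Add(Rational(-9, 2), Pow(f, 2)))
Mul(101, Pow(Add(-4, Function('I')(-6)), -1)) = Mul(101, Pow(Add(-4, Add(Rational(-9, 2), Pow(-6, 2))), -1)) = Mul(101, Pow(Add(-4, Add(Rational(-9, 2), 36)), -1)) = Mul(101, Pow(Add(-4, Rational(63, 2)), -1)) = Mul(101, Pow(Rational(55, 2), -1)) = Mul(101, Rational(2, 55)) = Rational(202, 55)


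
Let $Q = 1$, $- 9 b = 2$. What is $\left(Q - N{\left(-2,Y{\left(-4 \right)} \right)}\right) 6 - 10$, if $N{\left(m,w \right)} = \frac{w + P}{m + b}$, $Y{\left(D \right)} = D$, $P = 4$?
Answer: $-4$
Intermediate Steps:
$b = - \frac{2}{9}$ ($b = \left(- \frac{1}{9}\right) 2 = - \frac{2}{9} \approx -0.22222$)
$N{\left(m,w \right)} = \frac{4 + w}{- \frac{2}{9} + m}$ ($N{\left(m,w \right)} = \frac{w + 4}{m - \frac{2}{9}} = \frac{4 + w}{- \frac{2}{9} + m}$)
$\left(Q - N{\left(-2,Y{\left(-4 \right)} \right)}\right) 6 - 10 = \left(1 - \frac{9 \left(4 - 4\right)}{-2 + 9 \left(-2\right)}\right) 6 - 10 = \left(1 - 9 \frac{1}{-2 - 18} \cdot 0\right) 6 - 10 = \left(1 - 9 \frac{1}{-20} \cdot 0\right) 6 - 10 = \left(1 - 9 \left(- \frac{1}{20}\right) 0\right) 6 - 10 = \left(1 - 0\right) 6 - 10 = \left(1 + 0\right) 6 - 10 = 1 \cdot 6 - 10 = 6 - 10 = -4$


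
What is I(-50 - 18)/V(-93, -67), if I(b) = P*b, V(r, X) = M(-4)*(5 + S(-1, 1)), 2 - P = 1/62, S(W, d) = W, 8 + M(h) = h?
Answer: 697/248 ≈ 2.8105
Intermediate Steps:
M(h) = -8 + h
P = 123/62 (P = 2 - 1/62 = 123/62 ≈ 1.9839)
V(r, X) = -48 (V(r, X) = (-8 - 4)*(5 - 1) = -12*4 = -48)
I(b) = 123*b/62
I(-50 - 18)/V(-93, -67) = (123*(-50 - 18)/62)/(-48) = ((123/62)*(-68))*(-1/48) = -4182/31*(-1/48) = 697/248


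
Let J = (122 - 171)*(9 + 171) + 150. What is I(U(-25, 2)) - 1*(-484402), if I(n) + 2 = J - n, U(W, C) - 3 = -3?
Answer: 475730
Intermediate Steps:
U(W, C) = 0 (U(W, C) = 3 - 3 = 0)
J = -8670 (J = -49*180 + 150 = -8820 + 150 = -8670)
I(n) = -8672 - n (I(n) = -2 + (-8670 - n) = -8672 - n)
I(U(-25, 2)) - 1*(-484402) = (-8672 - 1*0) - 1*(-484402) = (-8672 + 0) + 484402 = -8672 + 484402 = 475730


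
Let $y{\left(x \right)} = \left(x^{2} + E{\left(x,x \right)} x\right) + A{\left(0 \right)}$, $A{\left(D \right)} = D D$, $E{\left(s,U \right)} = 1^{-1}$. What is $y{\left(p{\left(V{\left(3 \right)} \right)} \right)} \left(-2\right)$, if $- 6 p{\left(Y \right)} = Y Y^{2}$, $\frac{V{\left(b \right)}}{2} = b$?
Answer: $-2520$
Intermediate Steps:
$V{\left(b \right)} = 2 b$
$E{\left(s,U \right)} = 1$
$p{\left(Y \right)} = - \frac{Y^{3}}{6}$ ($p{\left(Y \right)} = - \frac{Y Y^{2}}{6} = - \frac{Y^{3}}{6}$)
$A{\left(D \right)} = D^{2}$
$y{\left(x \right)} = x + x^{2}$ ($y{\left(x \right)} = \left(x^{2} + 1 x\right) + 0^{2} = \left(x^{2} + x\right) + 0 = \left(x + x^{2}\right) + 0 = x + x^{2}$)
$y{\left(p{\left(V{\left(3 \right)} \right)} \right)} \left(-2\right) = - \frac{\left(2 \cdot 3\right)^{3}}{6} \left(1 - \frac{\left(2 \cdot 3\right)^{3}}{6}\right) \left(-2\right) = - \frac{6^{3}}{6} \left(1 - \frac{6^{3}}{6}\right) \left(-2\right) = \left(- \frac{1}{6}\right) 216 \left(1 - 36\right) \left(-2\right) = - 36 \left(1 - 36\right) \left(-2\right) = \left(-36\right) \left(-35\right) \left(-2\right) = 1260 \left(-2\right) = -2520$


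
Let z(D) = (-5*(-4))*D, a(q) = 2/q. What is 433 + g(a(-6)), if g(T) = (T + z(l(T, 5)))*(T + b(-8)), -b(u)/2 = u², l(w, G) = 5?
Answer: -111218/9 ≈ -12358.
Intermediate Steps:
z(D) = 20*D
b(u) = -2*u²
g(T) = (-128 + T)*(100 + T) (g(T) = (T + 20*5)*(T - 2*(-8)²) = (T + 100)*(T - 2*64) = (100 + T)*(T - 128) = (100 + T)*(-128 + T) = (-128 + T)*(100 + T))
433 + g(a(-6)) = 433 + (-12800 + (2/(-6))² - 56/(-6)) = 433 + (-12800 + (2*(-⅙))² - 56*(-1)/6) = 433 + (-12800 + (-⅓)² - 28*(-⅓)) = 433 + (-12800 + ⅑ + 28/3) = 433 - 115115/9 = -111218/9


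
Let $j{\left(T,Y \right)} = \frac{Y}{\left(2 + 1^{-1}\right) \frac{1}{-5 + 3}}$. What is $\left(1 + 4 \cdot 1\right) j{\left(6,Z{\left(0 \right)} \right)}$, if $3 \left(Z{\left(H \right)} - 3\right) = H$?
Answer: $-10$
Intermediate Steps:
$Z{\left(H \right)} = 3 + \frac{H}{3}$
$j{\left(T,Y \right)} = - \frac{2 Y}{3}$ ($j{\left(T,Y \right)} = \frac{Y}{\left(2 + 1\right) \frac{1}{-2}} = \frac{Y}{3 \left(- \frac{1}{2}\right)} = \frac{Y}{- \frac{3}{2}} = Y \left(- \frac{2}{3}\right) = - \frac{2 Y}{3}$)
$\left(1 + 4 \cdot 1\right) j{\left(6,Z{\left(0 \right)} \right)} = \left(1 + 4 \cdot 1\right) \left(- \frac{2 \left(3 + \frac{1}{3} \cdot 0\right)}{3}\right) = \left(1 + 4\right) \left(- \frac{2 \left(3 + 0\right)}{3}\right) = 5 \left(\left(- \frac{2}{3}\right) 3\right) = 5 \left(-2\right) = -10$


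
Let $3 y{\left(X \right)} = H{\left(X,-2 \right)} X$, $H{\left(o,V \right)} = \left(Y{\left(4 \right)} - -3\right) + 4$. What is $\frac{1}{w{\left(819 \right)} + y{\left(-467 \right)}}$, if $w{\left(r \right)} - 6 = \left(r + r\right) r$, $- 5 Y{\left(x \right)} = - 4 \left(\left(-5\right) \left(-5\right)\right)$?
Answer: $\frac{1}{1337325} \approx 7.4776 \cdot 10^{-7}$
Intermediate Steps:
$Y{\left(x \right)} = 20$ ($Y{\left(x \right)} = - \frac{\left(-4\right) \left(\left(-5\right) \left(-5\right)\right)}{5} = - \frac{\left(-4\right) 25}{5} = \left(- \frac{1}{5}\right) \left(-100\right) = 20$)
$H{\left(o,V \right)} = 27$ ($H{\left(o,V \right)} = \left(20 - -3\right) + 4 = \left(20 + 3\right) + 4 = 23 + 4 = 27$)
$w{\left(r \right)} = 6 + 2 r^{2}$ ($w{\left(r \right)} = 6 + \left(r + r\right) r = 6 + 2 r r = 6 + 2 r^{2}$)
$y{\left(X \right)} = 9 X$ ($y{\left(X \right)} = \frac{27 X}{3} = 9 X$)
$\frac{1}{w{\left(819 \right)} + y{\left(-467 \right)}} = \frac{1}{\left(6 + 2 \cdot 819^{2}\right) + 9 \left(-467\right)} = \frac{1}{\left(6 + 2 \cdot 670761\right) - 4203} = \frac{1}{\left(6 + 1341522\right) - 4203} = \frac{1}{1341528 - 4203} = \frac{1}{1337325}$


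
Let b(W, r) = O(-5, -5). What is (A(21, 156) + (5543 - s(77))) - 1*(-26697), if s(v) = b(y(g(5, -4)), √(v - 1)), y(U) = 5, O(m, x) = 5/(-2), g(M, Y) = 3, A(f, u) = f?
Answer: 64527/2 ≈ 32264.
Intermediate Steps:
O(m, x) = -5/2 (O(m, x) = 5*(-½) = -5/2)
b(W, r) = -5/2
s(v) = -5/2
(A(21, 156) + (5543 - s(77))) - 1*(-26697) = (21 + (5543 - 1*(-5/2))) - 1*(-26697) = (21 + (5543 + 5/2)) + 26697 = (21 + 11091/2) + 26697 = 11133/2 + 26697 = 64527/2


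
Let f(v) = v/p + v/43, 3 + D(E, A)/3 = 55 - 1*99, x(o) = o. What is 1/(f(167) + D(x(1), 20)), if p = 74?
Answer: -3182/429123 ≈ -0.0074151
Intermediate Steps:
D(E, A) = -141 (D(E, A) = -9 + 3*(55 - 1*99) = -9 + 3*(55 - 99) = -9 + 3*(-44) = -9 - 132 = -141)
f(v) = 117*v/3182 (f(v) = v/74 + v/43 = 117*v/3182)
1/(f(167) + D(x(1), 20)) = 1/((117/3182)*167 - 141) = 1/(19539/3182 - 141) = 1/(-429123/3182) = -3182/429123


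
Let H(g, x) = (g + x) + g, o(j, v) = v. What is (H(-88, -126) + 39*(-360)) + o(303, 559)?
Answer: -13783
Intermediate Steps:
H(g, x) = x + 2*g
(H(-88, -126) + 39*(-360)) + o(303, 559) = ((-126 + 2*(-88)) + 39*(-360)) + 559 = ((-126 - 176) - 14040) + 559 = (-302 - 14040) + 559 = -14342 + 559 = -13783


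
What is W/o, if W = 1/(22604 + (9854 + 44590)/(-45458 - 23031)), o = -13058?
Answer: -68489/20214709968896 ≈ -3.3881e-9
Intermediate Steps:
W = 68489/1548070912 (W = 1/(22604 + 54444/(-68489)) = 1/(22604 + 54444*(-1/68489)) = 1/(22604 - 54444/68489) = 1/(1548070912/68489) = 68489/1548070912 ≈ 4.4241e-5)
W/o = (68489/1548070912)/(-13058) = (68489/1548070912)*(-1/13058) = -68489/20214709968896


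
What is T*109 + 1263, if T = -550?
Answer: -58687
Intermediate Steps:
T*109 + 1263 = -550*109 + 1263 = -59950 + 1263 = -58687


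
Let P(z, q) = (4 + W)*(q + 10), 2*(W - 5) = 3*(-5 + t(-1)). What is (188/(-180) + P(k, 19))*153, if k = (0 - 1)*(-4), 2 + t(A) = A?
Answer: -67354/5 ≈ -13471.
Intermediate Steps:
t(A) = -2 + A
W = -7 (W = 5 + (3*(-5 + (-2 - 1)))/2 = 5 + (3*(-5 - 3))/2 = 5 + (3*(-8))/2 = 5 + (1/2)*(-24) = 5 - 12 = -7)
k = 4 (k = -1*(-4) = 4)
P(z, q) = -30 - 3*q (P(z, q) = (4 - 7)*(q + 10) = -3*(10 + q) = -30 - 3*q)
(188/(-180) + P(k, 19))*153 = (188/(-180) + (-30 - 3*19))*153 = (188*(-1/180) + (-30 - 57))*153 = (-47/45 - 87)*153 = -3962/45*153 = -67354/5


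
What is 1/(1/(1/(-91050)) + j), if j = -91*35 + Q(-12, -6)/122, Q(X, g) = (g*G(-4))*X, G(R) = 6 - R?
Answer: -61/5747975 ≈ -1.0612e-5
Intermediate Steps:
Q(X, g) = 10*X*g (Q(X, g) = (g*(6 - 1*(-4)))*X = (g*(6 + 4))*X = (g*10)*X = (10*g)*X = 10*X*g)
j = -193925/61 (j = -91*35 + (10*(-12)*(-6))/122 = -3185 + 720*(1/122) = -3185 + 360/61 = -193925/61 ≈ -3179.1)
1/(1/(1/(-91050)) + j) = 1/(1/(1/(-91050)) - 193925/61) = 1/(1/(-1/91050) - 193925/61) = 1/(-91050 - 193925/61) = 1/(-5747975/61) = -61/5747975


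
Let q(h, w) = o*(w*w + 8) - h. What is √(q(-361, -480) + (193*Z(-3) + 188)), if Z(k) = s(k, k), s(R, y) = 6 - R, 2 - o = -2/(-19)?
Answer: 39*√104158/19 ≈ 662.46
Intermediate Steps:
o = 36/19 (o = 2 - (-2)/(-19) = 2 - (-2)*(-1)/19 = 2 - 1*2/19 = 2 - 2/19 = 36/19 ≈ 1.8947)
Z(k) = 6 - k
q(h, w) = 288/19 - h + 36*w²/19 (q(h, w) = 36*(w*w + 8)/19 - h = 36*(w² + 8)/19 - h = 36*(8 + w²)/19 - h = (288/19 + 36*w²/19) - h = 288/19 - h + 36*w²/19)
√(q(-361, -480) + (193*Z(-3) + 188)) = √((288/19 - 1*(-361) + (36/19)*(-480)²) + (193*(6 - 1*(-3)) + 188)) = √((288/19 + 361 + (36/19)*230400) + (193*(6 + 3) + 188)) = √((288/19 + 361 + 8294400/19) + (193*9 + 188)) = √(8301547/19 + (1737 + 188)) = √(8301547/19 + 1925) = √(8338122/19) = 39*√104158/19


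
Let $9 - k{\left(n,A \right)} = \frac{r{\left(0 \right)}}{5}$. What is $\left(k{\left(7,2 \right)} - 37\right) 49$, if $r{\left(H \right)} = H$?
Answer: $-1372$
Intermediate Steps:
$k{\left(n,A \right)} = 9$ ($k{\left(n,A \right)} = 9 - \frac{0}{5} = 9 - 0 \cdot \frac{1}{5} = 9 - 0 = 9 + 0 = 9$)
$\left(k{\left(7,2 \right)} - 37\right) 49 = \left(9 - 37\right) 49 = \left(-28\right) 49 = -1372$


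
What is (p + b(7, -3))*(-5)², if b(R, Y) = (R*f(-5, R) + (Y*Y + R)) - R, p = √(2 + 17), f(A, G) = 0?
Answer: 225 + 25*√19 ≈ 333.97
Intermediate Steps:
p = √19 ≈ 4.3589
b(R, Y) = Y² (b(R, Y) = (R*0 + (Y*Y + R)) - R = (0 + (Y² + R)) - R = (0 + (R + Y²)) - R = (R + Y²) - R = Y²)
(p + b(7, -3))*(-5)² = (√19 + (-3)²)*(-5)² = (√19 + 9)*25 = (9 + √19)*25 = 225 + 25*√19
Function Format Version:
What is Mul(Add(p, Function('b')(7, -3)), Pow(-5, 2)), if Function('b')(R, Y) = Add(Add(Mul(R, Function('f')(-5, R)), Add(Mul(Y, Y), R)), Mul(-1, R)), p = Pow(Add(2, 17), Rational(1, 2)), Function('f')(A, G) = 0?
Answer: Add(225, Mul(25, Pow(19, Rational(1, 2)))) ≈ 333.97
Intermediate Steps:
p = Pow(19, Rational(1, 2)) ≈ 4.3589
Function('b')(R, Y) = Pow(Y, 2) (Function('b')(R, Y) = Add(Add(Mul(R, 0), Add(Mul(Y, Y), R)), Mul(-1, R)) = Add(Add(0, Add(Pow(Y, 2), R)), Mul(-1, R)) = Add(Add(0, Add(R, Pow(Y, 2))), Mul(-1, R)) = Add(Add(R, Pow(Y, 2)), Mul(-1, R)) = Pow(Y, 2))
Mul(Add(p, Function('b')(7, -3)), Pow(-5, 2)) = Mul(Add(Pow(19, Rational(1, 2)), Pow(-3, 2)), Pow(-5, 2)) = Mul(Add(Pow(19, Rational(1, 2)), 9), 25) = Mul(Add(9, Pow(19, Rational(1, 2))), 25) = Add(225, Mul(25, Pow(19, Rational(1, 2))))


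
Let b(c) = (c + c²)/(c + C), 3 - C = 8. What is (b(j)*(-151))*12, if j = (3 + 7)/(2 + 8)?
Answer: 906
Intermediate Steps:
C = -5 (C = 3 - 1*8 = 3 - 8 = -5)
j = 1 (j = 10/10 = 10*(⅒) = 1)
b(c) = (c + c²)/(-5 + c) (b(c) = (c + c²)/(c - 5) = (c + c²)/(-5 + c))
(b(j)*(-151))*12 = ((1*(1 + 1)/(-5 + 1))*(-151))*12 = ((1*2/(-4))*(-151))*12 = ((1*(-¼)*2)*(-151))*12 = -½*(-151)*12 = (151/2)*12 = 906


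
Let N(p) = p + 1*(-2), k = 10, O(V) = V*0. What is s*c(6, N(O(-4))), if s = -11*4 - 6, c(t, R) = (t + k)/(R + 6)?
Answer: -200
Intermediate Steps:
O(V) = 0
N(p) = -2 + p (N(p) = p - 2 = -2 + p)
c(t, R) = (10 + t)/(6 + R) (c(t, R) = (t + 10)/(R + 6) = (10 + t)/(6 + R))
s = -50 (s = -44 - 6 = -50)
s*c(6, N(O(-4))) = -50*(10 + 6)/(6 + (-2 + 0)) = -50*16/(6 - 2) = -50*16/4 = -25*16/2 = -50*4 = -200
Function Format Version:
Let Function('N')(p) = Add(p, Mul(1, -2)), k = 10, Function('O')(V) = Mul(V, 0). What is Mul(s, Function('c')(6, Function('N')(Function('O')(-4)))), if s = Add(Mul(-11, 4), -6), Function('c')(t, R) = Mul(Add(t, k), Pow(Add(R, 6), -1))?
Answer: -200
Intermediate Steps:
Function('O')(V) = 0
Function('N')(p) = Add(-2, p) (Function('N')(p) = Add(p, -2) = Add(-2, p))
Function('c')(t, R) = Mul(Pow(Add(6, R), -1), Add(10, t)) (Function('c')(t, R) = Mul(Add(t, 10), Pow(Add(R, 6), -1)) = Mul(Add(10, t), Pow(Add(6, R), -1)) = Mul(Pow(Add(6, R), -1), Add(10, t)))
s = -50 (s = Add(-44, -6) = -50)
Mul(s, Function('c')(6, Function('N')(Function('O')(-4)))) = Mul(-50, Mul(Pow(Add(6, Add(-2, 0)), -1), Add(10, 6))) = Mul(-50, Mul(Pow(Add(6, -2), -1), 16)) = Mul(-50, Mul(Pow(4, -1), 16)) = Mul(-50, Mul(Rational(1, 4), 16)) = Mul(-50, 4) = -200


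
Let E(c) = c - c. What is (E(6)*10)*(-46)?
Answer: 0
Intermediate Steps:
E(c) = 0
(E(6)*10)*(-46) = (0*10)*(-46) = 0*(-46) = 0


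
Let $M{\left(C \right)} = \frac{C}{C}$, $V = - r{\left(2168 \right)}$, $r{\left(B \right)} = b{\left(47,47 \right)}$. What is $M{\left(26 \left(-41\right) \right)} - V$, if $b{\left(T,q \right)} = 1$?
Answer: $2$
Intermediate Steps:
$r{\left(B \right)} = 1$
$V = -1$ ($V = \left(-1\right) 1 = -1$)
$M{\left(C \right)} = 1$
$M{\left(26 \left(-41\right) \right)} - V = 1 - -1 = 1 + 1 = 2$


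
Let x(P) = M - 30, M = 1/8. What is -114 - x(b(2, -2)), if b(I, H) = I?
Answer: -673/8 ≈ -84.125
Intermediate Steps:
M = 1/8 ≈ 0.12500
x(P) = -239/8 (x(P) = 1/8 - 30 = -239/8)
-114 - x(b(2, -2)) = -114 - 1*(-239/8) = -114 + 239/8 = -673/8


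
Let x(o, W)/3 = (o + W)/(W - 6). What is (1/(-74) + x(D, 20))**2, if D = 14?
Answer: 14190289/268324 ≈ 52.885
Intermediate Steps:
x(o, W) = 3*(W + o)/(-6 + W) (x(o, W) = 3*((o + W)/(W - 6)) = 3*((W + o)/(-6 + W)) = 3*(W + o)/(-6 + W))
(1/(-74) + x(D, 20))**2 = (1/(-74) + 3*(20 + 14)/(-6 + 20))**2 = (-1/74 + 3*34/14)**2 = (-1/74 + 3*(1/14)*34)**2 = (-1/74 + 51/7)**2 = (3767/518)**2 = 14190289/268324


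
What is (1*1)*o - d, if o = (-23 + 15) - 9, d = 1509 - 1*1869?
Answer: 343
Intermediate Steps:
d = -360 (d = 1509 - 1869 = -360)
o = -17 (o = -8 - 9 = -17)
(1*1)*o - d = (1*1)*(-17) - 1*(-360) = 1*(-17) + 360 = -17 + 360 = 343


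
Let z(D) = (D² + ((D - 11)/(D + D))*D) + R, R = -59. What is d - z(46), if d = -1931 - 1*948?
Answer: -9907/2 ≈ -4953.5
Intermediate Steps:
d = -2879 (d = -1931 - 948 = -2879)
z(D) = -129/2 + D² + D/2 (z(D) = (D² + ((D - 11)/(D + D))*D) - 59 = (D² + ((-11 + D)/((2*D)))*D) - 59 = (D² + ((-11 + D)*(1/(2*D)))*D) - 59 = (D² + ((-11 + D)/(2*D))*D) - 59 = (D² + (-11/2 + D/2)) - 59 = (-11/2 + D² + D/2) - 59 = -129/2 + D² + D/2)
d - z(46) = -2879 - (-129/2 + 46² + (½)*46) = -2879 - (-129/2 + 2116 + 23) = -2879 - 1*4149/2 = -2879 - 4149/2 = -9907/2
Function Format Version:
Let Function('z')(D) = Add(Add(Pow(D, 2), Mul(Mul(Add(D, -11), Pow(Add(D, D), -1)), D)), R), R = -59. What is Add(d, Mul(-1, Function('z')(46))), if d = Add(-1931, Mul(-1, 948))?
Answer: Rational(-9907, 2) ≈ -4953.5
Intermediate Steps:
d = -2879 (d = Add(-1931, -948) = -2879)
Function('z')(D) = Add(Rational(-129, 2), Pow(D, 2), Mul(Rational(1, 2), D)) (Function('z')(D) = Add(Add(Pow(D, 2), Mul(Mul(Add(D, -11), Pow(Add(D, D), -1)), D)), -59) = Add(Add(Pow(D, 2), Mul(Mul(Add(-11, D), Pow(Mul(2, D), -1)), D)), -59) = Add(Add(Pow(D, 2), Mul(Mul(Add(-11, D), Mul(Rational(1, 2), Pow(D, -1))), D)), -59) = Add(Add(Pow(D, 2), Mul(Mul(Rational(1, 2), Pow(D, -1), Add(-11, D)), D)), -59) = Add(Add(Pow(D, 2), Add(Rational(-11, 2), Mul(Rational(1, 2), D))), -59) = Add(Add(Rational(-11, 2), Pow(D, 2), Mul(Rational(1, 2), D)), -59) = Add(Rational(-129, 2), Pow(D, 2), Mul(Rational(1, 2), D)))
Add(d, Mul(-1, Function('z')(46))) = Add(-2879, Mul(-1, Add(Rational(-129, 2), Pow(46, 2), Mul(Rational(1, 2), 46)))) = Add(-2879, Mul(-1, Add(Rational(-129, 2), 2116, 23))) = Add(-2879, Mul(-1, Rational(4149, 2))) = Add(-2879, Rational(-4149, 2)) = Rational(-9907, 2)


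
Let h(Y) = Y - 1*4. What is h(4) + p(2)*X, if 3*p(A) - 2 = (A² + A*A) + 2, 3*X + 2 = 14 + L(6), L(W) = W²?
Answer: 64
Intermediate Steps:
h(Y) = -4 + Y (h(Y) = Y - 4 = -4 + Y)
X = 16 (X = -⅔ + (14 + 6²)/3 = -⅔ + (14 + 36)/3 = -⅔ + (⅓)*50 = -⅔ + 50/3 = 16)
p(A) = 4/3 + 2*A²/3 (p(A) = ⅔ + ((A² + A*A) + 2)/3 = ⅔ + ((A² + A²) + 2)/3 = ⅔ + (2*A² + 2)/3 = ⅔ + (2 + 2*A²)/3 = ⅔ + (⅔ + 2*A²/3) = 4/3 + 2*A²/3)
h(4) + p(2)*X = (-4 + 4) + (4/3 + (⅔)*2²)*16 = 0 + (4/3 + (⅔)*4)*16 = 0 + (4/3 + 8/3)*16 = 0 + 4*16 = 0 + 64 = 64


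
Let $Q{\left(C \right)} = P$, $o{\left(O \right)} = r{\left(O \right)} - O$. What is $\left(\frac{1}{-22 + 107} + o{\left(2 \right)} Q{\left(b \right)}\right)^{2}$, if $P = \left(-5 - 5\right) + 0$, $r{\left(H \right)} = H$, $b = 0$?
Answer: $\frac{1}{7225} \approx 0.00013841$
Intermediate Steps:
$P = -10$ ($P = -10 + 0 = -10$)
$o{\left(O \right)} = 0$ ($o{\left(O \right)} = O - O = 0$)
$Q{\left(C \right)} = -10$
$\left(\frac{1}{-22 + 107} + o{\left(2 \right)} Q{\left(b \right)}\right)^{2} = \left(\frac{1}{-22 + 107} + 0 \left(-10\right)\right)^{2} = \left(\frac{1}{85} + 0\right)^{2} = \left(\frac{1}{85}\right)^{2} = \frac{1}{7225}$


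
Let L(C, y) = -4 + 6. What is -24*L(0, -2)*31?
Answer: -1488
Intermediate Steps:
L(C, y) = 2
-24*L(0, -2)*31 = -24*2*31 = -48*31 = -1488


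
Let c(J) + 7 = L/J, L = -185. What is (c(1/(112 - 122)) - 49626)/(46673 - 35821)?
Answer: -47783/10852 ≈ -4.4032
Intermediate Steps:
c(J) = -7 - 185/J
(c(1/(112 - 122)) - 49626)/(46673 - 35821) = ((-7 - 185/(1/(112 - 122))) - 49626)/(46673 - 35821) = ((-7 - 185/(1/(-10))) - 49626)/10852 = ((-7 - 185/(-1/10)) - 49626)*(1/10852) = ((-7 - 185*(-10)) - 49626)*(1/10852) = ((-7 + 1850) - 49626)*(1/10852) = (1843 - 49626)*(1/10852) = -47783*1/10852 = -47783/10852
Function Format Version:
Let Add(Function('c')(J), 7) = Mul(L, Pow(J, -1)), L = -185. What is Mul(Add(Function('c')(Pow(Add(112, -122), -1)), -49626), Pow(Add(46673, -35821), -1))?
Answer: Rational(-47783, 10852) ≈ -4.4032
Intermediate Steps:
Function('c')(J) = Add(-7, Mul(-185, Pow(J, -1)))
Mul(Add(Function('c')(Pow(Add(112, -122), -1)), -49626), Pow(Add(46673, -35821), -1)) = Mul(Add(Add(-7, Mul(-185, Pow(Pow(Add(112, -122), -1), -1))), -49626), Pow(Add(46673, -35821), -1)) = Mul(Add(Add(-7, Mul(-185, Pow(Pow(-10, -1), -1))), -49626), Pow(10852, -1)) = Mul(Add(Add(-7, Mul(-185, Pow(Rational(-1, 10), -1))), -49626), Rational(1, 10852)) = Mul(Add(Add(-7, Mul(-185, -10)), -49626), Rational(1, 10852)) = Mul(Add(Add(-7, 1850), -49626), Rational(1, 10852)) = Mul(Add(1843, -49626), Rational(1, 10852)) = Mul(-47783, Rational(1, 10852)) = Rational(-47783, 10852)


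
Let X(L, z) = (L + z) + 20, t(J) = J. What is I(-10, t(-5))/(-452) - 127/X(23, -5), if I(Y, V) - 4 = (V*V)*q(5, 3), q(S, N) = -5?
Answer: -26403/8588 ≈ -3.0744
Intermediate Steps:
X(L, z) = 20 + L + z
I(Y, V) = 4 - 5*V**2 (I(Y, V) = 4 + (V*V)*(-5) = 4 + V**2*(-5) = 4 - 5*V**2)
I(-10, t(-5))/(-452) - 127/X(23, -5) = (4 - 5*(-5)**2)/(-452) - 127/(20 + 23 - 5) = (4 - 5*25)*(-1/452) - 127/38 = (4 - 125)*(-1/452) - 127*1/38 = -121*(-1/452) - 127/38 = 121/452 - 127/38 = -26403/8588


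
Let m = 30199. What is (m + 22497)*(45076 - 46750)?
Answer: -88213104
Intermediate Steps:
(m + 22497)*(45076 - 46750) = (30199 + 22497)*(45076 - 46750) = 52696*(-1674) = -88213104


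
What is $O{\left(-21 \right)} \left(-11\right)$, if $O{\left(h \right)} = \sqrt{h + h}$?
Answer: $- 11 i \sqrt{42} \approx - 71.288 i$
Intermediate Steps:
$O{\left(h \right)} = \sqrt{2} \sqrt{h}$ ($O{\left(h \right)} = \sqrt{2 h} = \sqrt{2} \sqrt{h}$)
$O{\left(-21 \right)} \left(-11\right) = \sqrt{2} \sqrt{-21} \left(-11\right) = \sqrt{2} i \sqrt{21} \left(-11\right) = i \sqrt{42} \left(-11\right) = - 11 i \sqrt{42}$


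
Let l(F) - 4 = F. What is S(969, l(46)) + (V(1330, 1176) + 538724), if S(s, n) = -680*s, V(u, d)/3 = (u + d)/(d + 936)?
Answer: -42307739/352 ≈ -1.2019e+5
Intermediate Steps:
V(u, d) = 3*(d + u)/(936 + d) (V(u, d) = 3*((u + d)/(d + 936)) = 3*((d + u)/(936 + d)) = 3*(d + u)/(936 + d))
l(F) = 4 + F
S(969, l(46)) + (V(1330, 1176) + 538724) = -680*969 + (3*(1176 + 1330)/(936 + 1176) + 538724) = -658920 + (3*2506/2112 + 538724) = -658920 + (3*(1/2112)*2506 + 538724) = -658920 + (1253/352 + 538724) = -658920 + 189632101/352 = -42307739/352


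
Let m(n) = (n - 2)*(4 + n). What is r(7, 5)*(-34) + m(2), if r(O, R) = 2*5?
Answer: -340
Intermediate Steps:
m(n) = (-2 + n)*(4 + n)
r(O, R) = 10
r(7, 5)*(-34) + m(2) = 10*(-34) + (-8 + 2² + 2*2) = -340 + (-8 + 4 + 4) = -340 + 0 = -340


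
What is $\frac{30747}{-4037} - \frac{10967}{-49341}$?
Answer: $- \frac{1472813948}{199189617} \approx -7.394$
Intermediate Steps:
$\frac{30747}{-4037} - \frac{10967}{-49341} = 30747 \left(- \frac{1}{4037}\right) - - \frac{10967}{49341} = - \frac{30747}{4037} + \frac{10967}{49341} = - \frac{1472813948}{199189617}$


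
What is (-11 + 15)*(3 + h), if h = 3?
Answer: 24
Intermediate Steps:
(-11 + 15)*(3 + h) = (-11 + 15)*(3 + 3) = 4*6 = 24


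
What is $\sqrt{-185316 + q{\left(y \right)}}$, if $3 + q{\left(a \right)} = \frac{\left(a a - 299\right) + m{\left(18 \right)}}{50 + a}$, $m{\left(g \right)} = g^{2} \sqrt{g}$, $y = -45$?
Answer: $\frac{\sqrt{-4624345 + 4860 \sqrt{2}}}{5} \approx 429.77 i$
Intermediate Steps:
$m{\left(g \right)} = g^{\frac{5}{2}}$
$q{\left(a \right)} = -3 + \frac{-299 + a^{2} + 972 \sqrt{2}}{50 + a}$ ($q{\left(a \right)} = -3 + \frac{\left(a a - 299\right) + 18^{\frac{5}{2}}}{50 + a} = -3 + \frac{\left(a^{2} - 299\right) + 972 \sqrt{2}}{50 + a} = -3 + \frac{\left(-299 + a^{2}\right) + 972 \sqrt{2}}{50 + a} = -3 + \frac{-299 + a^{2} + 972 \sqrt{2}}{50 + a}$)
$\sqrt{-185316 + q{\left(y \right)}} = \sqrt{-185316 + \frac{-449 + \left(-45\right)^{2} - -135 + 972 \sqrt{2}}{50 - 45}} = \sqrt{-185316 + \frac{-449 + 2025 + 135 + 972 \sqrt{2}}{5}} = \sqrt{-185316 + \frac{1711 + 972 \sqrt{2}}{5}} = \sqrt{-185316 + \left(\frac{1711}{5} + \frac{972 \sqrt{2}}{5}\right)} = \sqrt{- \frac{924869}{5} + \frac{972 \sqrt{2}}{5}}$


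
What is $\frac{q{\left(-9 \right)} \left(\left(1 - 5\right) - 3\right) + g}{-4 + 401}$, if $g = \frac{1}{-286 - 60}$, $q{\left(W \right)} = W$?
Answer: $\frac{21797}{137362} \approx 0.15868$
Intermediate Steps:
$g = - \frac{1}{346}$ ($g = \frac{1}{-346} = - \frac{1}{346} \approx -0.0028902$)
$\frac{q{\left(-9 \right)} \left(\left(1 - 5\right) - 3\right) + g}{-4 + 401} = \frac{- 9 \left(\left(1 - 5\right) - 3\right) - \frac{1}{346}}{-4 + 401} = \frac{- 9 \left(-4 - 3\right) - \frac{1}{346}}{397} = \left(\left(-9\right) \left(-7\right) - \frac{1}{346}\right) \frac{1}{397} = \left(63 - \frac{1}{346}\right) \frac{1}{397} = \frac{21797}{346} \cdot \frac{1}{397} = \frac{21797}{137362}$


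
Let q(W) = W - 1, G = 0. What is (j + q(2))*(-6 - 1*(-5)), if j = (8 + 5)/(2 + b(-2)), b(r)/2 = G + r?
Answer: 11/2 ≈ 5.5000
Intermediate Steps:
q(W) = -1 + W
b(r) = 2*r (b(r) = 2*(0 + r) = 2*r)
j = -13/2 (j = (8 + 5)/(2 + 2*(-2)) = 13/(2 - 4) = 13/(-2) = 13*(-½) = -13/2 ≈ -6.5000)
(j + q(2))*(-6 - 1*(-5)) = (-13/2 + (-1 + 2))*(-6 - 1*(-5)) = (-13/2 + 1)*(-6 + 5) = -11/2*(-1) = 11/2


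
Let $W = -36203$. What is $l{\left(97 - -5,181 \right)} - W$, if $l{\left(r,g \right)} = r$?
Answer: $36305$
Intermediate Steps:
$l{\left(97 - -5,181 \right)} - W = \left(97 - -5\right) - -36203 = \left(97 + 5\right) + 36203 = 102 + 36203 = 36305$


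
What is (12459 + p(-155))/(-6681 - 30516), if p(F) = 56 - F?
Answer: -12670/37197 ≈ -0.34062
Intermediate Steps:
(12459 + p(-155))/(-6681 - 30516) = (12459 + (56 - 1*(-155)))/(-6681 - 30516) = (12459 + (56 + 155))/(-37197) = (12459 + 211)*(-1/37197) = 12670*(-1/37197) = -12670/37197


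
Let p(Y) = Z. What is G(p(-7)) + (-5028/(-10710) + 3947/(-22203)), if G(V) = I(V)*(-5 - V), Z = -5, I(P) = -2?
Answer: 3853573/13210785 ≈ 0.29170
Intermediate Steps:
p(Y) = -5
G(V) = 10 + 2*V (G(V) = -2*(-5 - V) = 10 + 2*V)
G(p(-7)) + (-5028/(-10710) + 3947/(-22203)) = (10 + 2*(-5)) + (-5028/(-10710) + 3947/(-22203)) = (10 - 10) + (-5028*(-1/10710) + 3947*(-1/22203)) = 0 + (838/1785 - 3947/22203) = 0 + 3853573/13210785 = 3853573/13210785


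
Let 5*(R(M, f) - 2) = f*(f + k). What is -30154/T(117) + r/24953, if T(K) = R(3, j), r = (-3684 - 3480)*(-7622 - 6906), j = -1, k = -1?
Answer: -1256610353/149718 ≈ -8393.2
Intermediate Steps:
r = 104078592 (r = -7164*(-14528) = 104078592)
R(M, f) = 2 + f*(-1 + f)/5 (R(M, f) = 2 + (f*(f - 1))/5 = 2 + (f*(-1 + f))/5 = 2 + f*(-1 + f)/5)
T(K) = 12/5 (T(K) = 2 - ⅕*(-1) + (⅕)*(-1)² = 2 + ⅕ + (⅕)*1 = 2 + ⅕ + ⅕ = 12/5)
-30154/T(117) + r/24953 = -30154/12/5 + 104078592/24953 = -30154*5/12 + 104078592*(1/24953) = -75385/6 + 104078592/24953 = -1256610353/149718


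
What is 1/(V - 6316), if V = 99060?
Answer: 1/92744 ≈ 1.0782e-5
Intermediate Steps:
1/(V - 6316) = 1/(99060 - 6316) = 1/92744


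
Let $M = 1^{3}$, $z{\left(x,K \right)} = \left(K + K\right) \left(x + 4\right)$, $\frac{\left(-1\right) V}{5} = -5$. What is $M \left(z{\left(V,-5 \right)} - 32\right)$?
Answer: $-322$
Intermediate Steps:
$V = 25$ ($V = \left(-5\right) \left(-5\right) = 25$)
$z{\left(x,K \right)} = 2 K \left(4 + x\right)$
$M = 1$
$M \left(z{\left(V,-5 \right)} - 32\right) = 1 \left(2 \left(-5\right) \left(4 + 25\right) - 32\right) = 1 \left(2 \left(-5\right) 29 - 32\right) = 1 \left(-290 - 32\right) = 1 \left(-322\right) = -322$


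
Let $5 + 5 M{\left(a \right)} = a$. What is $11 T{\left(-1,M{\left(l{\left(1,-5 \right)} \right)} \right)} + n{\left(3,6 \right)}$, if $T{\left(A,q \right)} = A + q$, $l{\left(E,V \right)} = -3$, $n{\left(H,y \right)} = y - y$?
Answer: $- \frac{143}{5} \approx -28.6$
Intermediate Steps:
$n{\left(H,y \right)} = 0$
$M{\left(a \right)} = -1 + \frac{a}{5}$
$11 T{\left(-1,M{\left(l{\left(1,-5 \right)} \right)} \right)} + n{\left(3,6 \right)} = 11 \left(-1 + \left(-1 + \frac{1}{5} \left(-3\right)\right)\right) + 0 = 11 \left(-1 - \frac{8}{5}\right) + 0 = 11 \left(- \frac{13}{5}\right) + 0 = - \frac{143}{5} + 0 = - \frac{143}{5}$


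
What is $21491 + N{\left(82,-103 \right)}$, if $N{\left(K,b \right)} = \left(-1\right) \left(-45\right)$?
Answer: $21536$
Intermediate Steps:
$N{\left(K,b \right)} = 45$
$21491 + N{\left(82,-103 \right)} = 21491 + 45 = 21536$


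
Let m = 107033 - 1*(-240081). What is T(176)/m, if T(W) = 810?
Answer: 405/173557 ≈ 0.0023335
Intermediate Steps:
m = 347114 (m = 107033 + 240081 = 347114)
T(176)/m = 810/347114 = 810*(1/347114) = 405/173557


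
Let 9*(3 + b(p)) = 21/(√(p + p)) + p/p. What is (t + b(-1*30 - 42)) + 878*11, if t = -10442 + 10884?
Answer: 90874/9 - 7*I/36 ≈ 10097.0 - 0.19444*I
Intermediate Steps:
t = 442
b(p) = -26/9 + 7*√2/(6*√p) (b(p) = -3 + (21/(√(p + p)) + p/p)/9 = -3 + (21/(√(2*p)) + 1)/9 = -3 + (21/((√2*√p)) + 1)/9 = -3 + (21*(√2/(2*√p)) + 1)/9 = -3 + (21*√2/(2*√p) + 1)/9 = -3 + (1 + 21*√2/(2*√p))/9 = -3 + (⅑ + 7*√2/(6*√p)) = -26/9 + 7*√2/(6*√p))
(t + b(-1*30 - 42)) + 878*11 = (442 + (-26/9 + 7*√2/(6*√(-1*30 - 42)))) + 878*11 = (442 + (-26/9 + 7*√2/(6*√(-30 - 42)))) + 9658 = (442 + (-26/9 + 7*√2/(6*√(-72)))) + 9658 = (442 + (-26/9 + 7*√2*(-I*√2/12)/6)) + 9658 = (442 + (-26/9 - 7*I/36)) + 9658 = (3952/9 - 7*I/36) + 9658 = 90874/9 - 7*I/36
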